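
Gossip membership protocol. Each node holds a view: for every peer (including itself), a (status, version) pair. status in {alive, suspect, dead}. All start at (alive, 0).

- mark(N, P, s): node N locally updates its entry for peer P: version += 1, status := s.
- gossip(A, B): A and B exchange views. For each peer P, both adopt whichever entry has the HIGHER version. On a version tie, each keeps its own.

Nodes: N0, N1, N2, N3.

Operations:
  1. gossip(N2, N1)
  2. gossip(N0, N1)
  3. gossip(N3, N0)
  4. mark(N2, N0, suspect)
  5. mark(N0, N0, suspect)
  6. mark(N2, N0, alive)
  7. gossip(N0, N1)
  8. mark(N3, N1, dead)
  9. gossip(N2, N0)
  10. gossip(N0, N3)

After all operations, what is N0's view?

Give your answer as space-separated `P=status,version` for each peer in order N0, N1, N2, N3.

Answer: N0=alive,2 N1=dead,1 N2=alive,0 N3=alive,0

Derivation:
Op 1: gossip N2<->N1 -> N2.N0=(alive,v0) N2.N1=(alive,v0) N2.N2=(alive,v0) N2.N3=(alive,v0) | N1.N0=(alive,v0) N1.N1=(alive,v0) N1.N2=(alive,v0) N1.N3=(alive,v0)
Op 2: gossip N0<->N1 -> N0.N0=(alive,v0) N0.N1=(alive,v0) N0.N2=(alive,v0) N0.N3=(alive,v0) | N1.N0=(alive,v0) N1.N1=(alive,v0) N1.N2=(alive,v0) N1.N3=(alive,v0)
Op 3: gossip N3<->N0 -> N3.N0=(alive,v0) N3.N1=(alive,v0) N3.N2=(alive,v0) N3.N3=(alive,v0) | N0.N0=(alive,v0) N0.N1=(alive,v0) N0.N2=(alive,v0) N0.N3=(alive,v0)
Op 4: N2 marks N0=suspect -> (suspect,v1)
Op 5: N0 marks N0=suspect -> (suspect,v1)
Op 6: N2 marks N0=alive -> (alive,v2)
Op 7: gossip N0<->N1 -> N0.N0=(suspect,v1) N0.N1=(alive,v0) N0.N2=(alive,v0) N0.N3=(alive,v0) | N1.N0=(suspect,v1) N1.N1=(alive,v0) N1.N2=(alive,v0) N1.N3=(alive,v0)
Op 8: N3 marks N1=dead -> (dead,v1)
Op 9: gossip N2<->N0 -> N2.N0=(alive,v2) N2.N1=(alive,v0) N2.N2=(alive,v0) N2.N3=(alive,v0) | N0.N0=(alive,v2) N0.N1=(alive,v0) N0.N2=(alive,v0) N0.N3=(alive,v0)
Op 10: gossip N0<->N3 -> N0.N0=(alive,v2) N0.N1=(dead,v1) N0.N2=(alive,v0) N0.N3=(alive,v0) | N3.N0=(alive,v2) N3.N1=(dead,v1) N3.N2=(alive,v0) N3.N3=(alive,v0)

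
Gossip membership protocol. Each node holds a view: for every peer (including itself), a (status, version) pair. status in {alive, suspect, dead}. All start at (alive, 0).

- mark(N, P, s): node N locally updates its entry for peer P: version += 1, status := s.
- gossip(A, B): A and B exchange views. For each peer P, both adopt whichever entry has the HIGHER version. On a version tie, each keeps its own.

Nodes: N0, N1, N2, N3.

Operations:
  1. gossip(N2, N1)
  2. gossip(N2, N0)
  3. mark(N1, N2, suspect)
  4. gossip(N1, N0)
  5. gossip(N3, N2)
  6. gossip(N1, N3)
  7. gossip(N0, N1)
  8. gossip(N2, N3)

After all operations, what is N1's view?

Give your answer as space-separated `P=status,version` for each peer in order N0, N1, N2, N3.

Answer: N0=alive,0 N1=alive,0 N2=suspect,1 N3=alive,0

Derivation:
Op 1: gossip N2<->N1 -> N2.N0=(alive,v0) N2.N1=(alive,v0) N2.N2=(alive,v0) N2.N3=(alive,v0) | N1.N0=(alive,v0) N1.N1=(alive,v0) N1.N2=(alive,v0) N1.N3=(alive,v0)
Op 2: gossip N2<->N0 -> N2.N0=(alive,v0) N2.N1=(alive,v0) N2.N2=(alive,v0) N2.N3=(alive,v0) | N0.N0=(alive,v0) N0.N1=(alive,v0) N0.N2=(alive,v0) N0.N3=(alive,v0)
Op 3: N1 marks N2=suspect -> (suspect,v1)
Op 4: gossip N1<->N0 -> N1.N0=(alive,v0) N1.N1=(alive,v0) N1.N2=(suspect,v1) N1.N3=(alive,v0) | N0.N0=(alive,v0) N0.N1=(alive,v0) N0.N2=(suspect,v1) N0.N3=(alive,v0)
Op 5: gossip N3<->N2 -> N3.N0=(alive,v0) N3.N1=(alive,v0) N3.N2=(alive,v0) N3.N3=(alive,v0) | N2.N0=(alive,v0) N2.N1=(alive,v0) N2.N2=(alive,v0) N2.N3=(alive,v0)
Op 6: gossip N1<->N3 -> N1.N0=(alive,v0) N1.N1=(alive,v0) N1.N2=(suspect,v1) N1.N3=(alive,v0) | N3.N0=(alive,v0) N3.N1=(alive,v0) N3.N2=(suspect,v1) N3.N3=(alive,v0)
Op 7: gossip N0<->N1 -> N0.N0=(alive,v0) N0.N1=(alive,v0) N0.N2=(suspect,v1) N0.N3=(alive,v0) | N1.N0=(alive,v0) N1.N1=(alive,v0) N1.N2=(suspect,v1) N1.N3=(alive,v0)
Op 8: gossip N2<->N3 -> N2.N0=(alive,v0) N2.N1=(alive,v0) N2.N2=(suspect,v1) N2.N3=(alive,v0) | N3.N0=(alive,v0) N3.N1=(alive,v0) N3.N2=(suspect,v1) N3.N3=(alive,v0)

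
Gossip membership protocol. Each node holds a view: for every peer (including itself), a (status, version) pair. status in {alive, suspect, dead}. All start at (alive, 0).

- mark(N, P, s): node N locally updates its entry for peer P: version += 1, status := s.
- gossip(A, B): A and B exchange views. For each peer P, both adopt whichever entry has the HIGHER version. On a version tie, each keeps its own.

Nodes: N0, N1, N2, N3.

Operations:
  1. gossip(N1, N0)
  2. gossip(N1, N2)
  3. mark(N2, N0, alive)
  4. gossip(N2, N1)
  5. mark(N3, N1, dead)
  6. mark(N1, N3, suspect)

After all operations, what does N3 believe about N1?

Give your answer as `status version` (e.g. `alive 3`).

Answer: dead 1

Derivation:
Op 1: gossip N1<->N0 -> N1.N0=(alive,v0) N1.N1=(alive,v0) N1.N2=(alive,v0) N1.N3=(alive,v0) | N0.N0=(alive,v0) N0.N1=(alive,v0) N0.N2=(alive,v0) N0.N3=(alive,v0)
Op 2: gossip N1<->N2 -> N1.N0=(alive,v0) N1.N1=(alive,v0) N1.N2=(alive,v0) N1.N3=(alive,v0) | N2.N0=(alive,v0) N2.N1=(alive,v0) N2.N2=(alive,v0) N2.N3=(alive,v0)
Op 3: N2 marks N0=alive -> (alive,v1)
Op 4: gossip N2<->N1 -> N2.N0=(alive,v1) N2.N1=(alive,v0) N2.N2=(alive,v0) N2.N3=(alive,v0) | N1.N0=(alive,v1) N1.N1=(alive,v0) N1.N2=(alive,v0) N1.N3=(alive,v0)
Op 5: N3 marks N1=dead -> (dead,v1)
Op 6: N1 marks N3=suspect -> (suspect,v1)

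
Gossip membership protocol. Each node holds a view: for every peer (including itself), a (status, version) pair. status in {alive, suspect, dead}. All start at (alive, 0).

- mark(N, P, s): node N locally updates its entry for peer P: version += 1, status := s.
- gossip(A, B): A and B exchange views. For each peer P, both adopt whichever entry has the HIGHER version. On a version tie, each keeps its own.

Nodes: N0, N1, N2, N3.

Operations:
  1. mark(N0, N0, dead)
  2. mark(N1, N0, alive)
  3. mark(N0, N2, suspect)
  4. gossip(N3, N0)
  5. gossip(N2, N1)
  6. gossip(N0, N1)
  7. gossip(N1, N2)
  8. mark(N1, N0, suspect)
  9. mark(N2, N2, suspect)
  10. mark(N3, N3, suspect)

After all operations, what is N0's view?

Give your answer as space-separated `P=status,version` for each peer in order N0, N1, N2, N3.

Op 1: N0 marks N0=dead -> (dead,v1)
Op 2: N1 marks N0=alive -> (alive,v1)
Op 3: N0 marks N2=suspect -> (suspect,v1)
Op 4: gossip N3<->N0 -> N3.N0=(dead,v1) N3.N1=(alive,v0) N3.N2=(suspect,v1) N3.N3=(alive,v0) | N0.N0=(dead,v1) N0.N1=(alive,v0) N0.N2=(suspect,v1) N0.N3=(alive,v0)
Op 5: gossip N2<->N1 -> N2.N0=(alive,v1) N2.N1=(alive,v0) N2.N2=(alive,v0) N2.N3=(alive,v0) | N1.N0=(alive,v1) N1.N1=(alive,v0) N1.N2=(alive,v0) N1.N3=(alive,v0)
Op 6: gossip N0<->N1 -> N0.N0=(dead,v1) N0.N1=(alive,v0) N0.N2=(suspect,v1) N0.N3=(alive,v0) | N1.N0=(alive,v1) N1.N1=(alive,v0) N1.N2=(suspect,v1) N1.N3=(alive,v0)
Op 7: gossip N1<->N2 -> N1.N0=(alive,v1) N1.N1=(alive,v0) N1.N2=(suspect,v1) N1.N3=(alive,v0) | N2.N0=(alive,v1) N2.N1=(alive,v0) N2.N2=(suspect,v1) N2.N3=(alive,v0)
Op 8: N1 marks N0=suspect -> (suspect,v2)
Op 9: N2 marks N2=suspect -> (suspect,v2)
Op 10: N3 marks N3=suspect -> (suspect,v1)

Answer: N0=dead,1 N1=alive,0 N2=suspect,1 N3=alive,0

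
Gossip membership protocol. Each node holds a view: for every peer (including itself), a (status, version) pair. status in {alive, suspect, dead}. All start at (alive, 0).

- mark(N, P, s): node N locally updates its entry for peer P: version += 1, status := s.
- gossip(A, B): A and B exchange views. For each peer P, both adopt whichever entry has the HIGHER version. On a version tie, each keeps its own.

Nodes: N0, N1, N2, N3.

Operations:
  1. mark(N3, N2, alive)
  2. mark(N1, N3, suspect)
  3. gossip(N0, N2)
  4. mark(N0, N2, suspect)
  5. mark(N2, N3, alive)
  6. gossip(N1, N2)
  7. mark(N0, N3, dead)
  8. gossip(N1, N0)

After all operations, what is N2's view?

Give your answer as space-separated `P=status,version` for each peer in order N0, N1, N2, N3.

Op 1: N3 marks N2=alive -> (alive,v1)
Op 2: N1 marks N3=suspect -> (suspect,v1)
Op 3: gossip N0<->N2 -> N0.N0=(alive,v0) N0.N1=(alive,v0) N0.N2=(alive,v0) N0.N3=(alive,v0) | N2.N0=(alive,v0) N2.N1=(alive,v0) N2.N2=(alive,v0) N2.N3=(alive,v0)
Op 4: N0 marks N2=suspect -> (suspect,v1)
Op 5: N2 marks N3=alive -> (alive,v1)
Op 6: gossip N1<->N2 -> N1.N0=(alive,v0) N1.N1=(alive,v0) N1.N2=(alive,v0) N1.N3=(suspect,v1) | N2.N0=(alive,v0) N2.N1=(alive,v0) N2.N2=(alive,v0) N2.N3=(alive,v1)
Op 7: N0 marks N3=dead -> (dead,v1)
Op 8: gossip N1<->N0 -> N1.N0=(alive,v0) N1.N1=(alive,v0) N1.N2=(suspect,v1) N1.N3=(suspect,v1) | N0.N0=(alive,v0) N0.N1=(alive,v0) N0.N2=(suspect,v1) N0.N3=(dead,v1)

Answer: N0=alive,0 N1=alive,0 N2=alive,0 N3=alive,1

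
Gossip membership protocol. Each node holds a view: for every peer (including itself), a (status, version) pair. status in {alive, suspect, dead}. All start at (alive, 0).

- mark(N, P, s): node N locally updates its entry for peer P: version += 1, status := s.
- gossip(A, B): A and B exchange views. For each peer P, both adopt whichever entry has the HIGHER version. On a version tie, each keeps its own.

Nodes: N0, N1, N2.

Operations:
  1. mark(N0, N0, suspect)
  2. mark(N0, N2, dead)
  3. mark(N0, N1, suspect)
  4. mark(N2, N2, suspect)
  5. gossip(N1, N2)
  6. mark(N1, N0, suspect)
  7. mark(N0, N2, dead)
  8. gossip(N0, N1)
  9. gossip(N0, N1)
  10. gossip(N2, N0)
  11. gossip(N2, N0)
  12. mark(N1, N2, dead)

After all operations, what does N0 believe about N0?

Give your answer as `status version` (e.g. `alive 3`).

Answer: suspect 1

Derivation:
Op 1: N0 marks N0=suspect -> (suspect,v1)
Op 2: N0 marks N2=dead -> (dead,v1)
Op 3: N0 marks N1=suspect -> (suspect,v1)
Op 4: N2 marks N2=suspect -> (suspect,v1)
Op 5: gossip N1<->N2 -> N1.N0=(alive,v0) N1.N1=(alive,v0) N1.N2=(suspect,v1) | N2.N0=(alive,v0) N2.N1=(alive,v0) N2.N2=(suspect,v1)
Op 6: N1 marks N0=suspect -> (suspect,v1)
Op 7: N0 marks N2=dead -> (dead,v2)
Op 8: gossip N0<->N1 -> N0.N0=(suspect,v1) N0.N1=(suspect,v1) N0.N2=(dead,v2) | N1.N0=(suspect,v1) N1.N1=(suspect,v1) N1.N2=(dead,v2)
Op 9: gossip N0<->N1 -> N0.N0=(suspect,v1) N0.N1=(suspect,v1) N0.N2=(dead,v2) | N1.N0=(suspect,v1) N1.N1=(suspect,v1) N1.N2=(dead,v2)
Op 10: gossip N2<->N0 -> N2.N0=(suspect,v1) N2.N1=(suspect,v1) N2.N2=(dead,v2) | N0.N0=(suspect,v1) N0.N1=(suspect,v1) N0.N2=(dead,v2)
Op 11: gossip N2<->N0 -> N2.N0=(suspect,v1) N2.N1=(suspect,v1) N2.N2=(dead,v2) | N0.N0=(suspect,v1) N0.N1=(suspect,v1) N0.N2=(dead,v2)
Op 12: N1 marks N2=dead -> (dead,v3)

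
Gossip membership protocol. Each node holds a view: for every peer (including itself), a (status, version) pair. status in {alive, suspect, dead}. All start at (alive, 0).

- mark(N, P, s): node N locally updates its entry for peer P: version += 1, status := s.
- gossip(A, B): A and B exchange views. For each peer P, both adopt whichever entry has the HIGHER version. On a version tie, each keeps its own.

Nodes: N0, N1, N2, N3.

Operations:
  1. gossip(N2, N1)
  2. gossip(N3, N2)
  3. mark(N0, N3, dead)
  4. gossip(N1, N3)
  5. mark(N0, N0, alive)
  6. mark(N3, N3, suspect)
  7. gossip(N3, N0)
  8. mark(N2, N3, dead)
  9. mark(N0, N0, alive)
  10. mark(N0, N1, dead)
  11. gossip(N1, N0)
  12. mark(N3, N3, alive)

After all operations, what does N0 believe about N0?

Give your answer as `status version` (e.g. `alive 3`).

Answer: alive 2

Derivation:
Op 1: gossip N2<->N1 -> N2.N0=(alive,v0) N2.N1=(alive,v0) N2.N2=(alive,v0) N2.N3=(alive,v0) | N1.N0=(alive,v0) N1.N1=(alive,v0) N1.N2=(alive,v0) N1.N3=(alive,v0)
Op 2: gossip N3<->N2 -> N3.N0=(alive,v0) N3.N1=(alive,v0) N3.N2=(alive,v0) N3.N3=(alive,v0) | N2.N0=(alive,v0) N2.N1=(alive,v0) N2.N2=(alive,v0) N2.N3=(alive,v0)
Op 3: N0 marks N3=dead -> (dead,v1)
Op 4: gossip N1<->N3 -> N1.N0=(alive,v0) N1.N1=(alive,v0) N1.N2=(alive,v0) N1.N3=(alive,v0) | N3.N0=(alive,v0) N3.N1=(alive,v0) N3.N2=(alive,v0) N3.N3=(alive,v0)
Op 5: N0 marks N0=alive -> (alive,v1)
Op 6: N3 marks N3=suspect -> (suspect,v1)
Op 7: gossip N3<->N0 -> N3.N0=(alive,v1) N3.N1=(alive,v0) N3.N2=(alive,v0) N3.N3=(suspect,v1) | N0.N0=(alive,v1) N0.N1=(alive,v0) N0.N2=(alive,v0) N0.N3=(dead,v1)
Op 8: N2 marks N3=dead -> (dead,v1)
Op 9: N0 marks N0=alive -> (alive,v2)
Op 10: N0 marks N1=dead -> (dead,v1)
Op 11: gossip N1<->N0 -> N1.N0=(alive,v2) N1.N1=(dead,v1) N1.N2=(alive,v0) N1.N3=(dead,v1) | N0.N0=(alive,v2) N0.N1=(dead,v1) N0.N2=(alive,v0) N0.N3=(dead,v1)
Op 12: N3 marks N3=alive -> (alive,v2)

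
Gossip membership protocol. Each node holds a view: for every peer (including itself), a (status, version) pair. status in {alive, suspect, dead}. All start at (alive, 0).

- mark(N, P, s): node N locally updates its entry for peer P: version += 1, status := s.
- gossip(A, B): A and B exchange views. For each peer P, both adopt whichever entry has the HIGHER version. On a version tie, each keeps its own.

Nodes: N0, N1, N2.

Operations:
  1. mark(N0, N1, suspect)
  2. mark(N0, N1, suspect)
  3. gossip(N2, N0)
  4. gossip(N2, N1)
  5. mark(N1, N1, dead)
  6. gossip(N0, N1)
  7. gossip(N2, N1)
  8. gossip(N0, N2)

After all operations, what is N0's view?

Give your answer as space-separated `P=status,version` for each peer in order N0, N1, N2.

Answer: N0=alive,0 N1=dead,3 N2=alive,0

Derivation:
Op 1: N0 marks N1=suspect -> (suspect,v1)
Op 2: N0 marks N1=suspect -> (suspect,v2)
Op 3: gossip N2<->N0 -> N2.N0=(alive,v0) N2.N1=(suspect,v2) N2.N2=(alive,v0) | N0.N0=(alive,v0) N0.N1=(suspect,v2) N0.N2=(alive,v0)
Op 4: gossip N2<->N1 -> N2.N0=(alive,v0) N2.N1=(suspect,v2) N2.N2=(alive,v0) | N1.N0=(alive,v0) N1.N1=(suspect,v2) N1.N2=(alive,v0)
Op 5: N1 marks N1=dead -> (dead,v3)
Op 6: gossip N0<->N1 -> N0.N0=(alive,v0) N0.N1=(dead,v3) N0.N2=(alive,v0) | N1.N0=(alive,v0) N1.N1=(dead,v3) N1.N2=(alive,v0)
Op 7: gossip N2<->N1 -> N2.N0=(alive,v0) N2.N1=(dead,v3) N2.N2=(alive,v0) | N1.N0=(alive,v0) N1.N1=(dead,v3) N1.N2=(alive,v0)
Op 8: gossip N0<->N2 -> N0.N0=(alive,v0) N0.N1=(dead,v3) N0.N2=(alive,v0) | N2.N0=(alive,v0) N2.N1=(dead,v3) N2.N2=(alive,v0)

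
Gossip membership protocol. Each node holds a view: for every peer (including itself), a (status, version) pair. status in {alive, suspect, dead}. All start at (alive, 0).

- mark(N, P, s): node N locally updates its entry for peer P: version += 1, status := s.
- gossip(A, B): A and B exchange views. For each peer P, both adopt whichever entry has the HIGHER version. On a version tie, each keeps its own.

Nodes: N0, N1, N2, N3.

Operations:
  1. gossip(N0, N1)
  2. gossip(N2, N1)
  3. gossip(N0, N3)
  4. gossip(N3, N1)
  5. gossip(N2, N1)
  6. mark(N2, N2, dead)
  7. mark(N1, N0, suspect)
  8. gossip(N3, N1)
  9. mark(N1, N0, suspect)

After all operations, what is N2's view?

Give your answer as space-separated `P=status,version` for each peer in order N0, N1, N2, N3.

Answer: N0=alive,0 N1=alive,0 N2=dead,1 N3=alive,0

Derivation:
Op 1: gossip N0<->N1 -> N0.N0=(alive,v0) N0.N1=(alive,v0) N0.N2=(alive,v0) N0.N3=(alive,v0) | N1.N0=(alive,v0) N1.N1=(alive,v0) N1.N2=(alive,v0) N1.N3=(alive,v0)
Op 2: gossip N2<->N1 -> N2.N0=(alive,v0) N2.N1=(alive,v0) N2.N2=(alive,v0) N2.N3=(alive,v0) | N1.N0=(alive,v0) N1.N1=(alive,v0) N1.N2=(alive,v0) N1.N3=(alive,v0)
Op 3: gossip N0<->N3 -> N0.N0=(alive,v0) N0.N1=(alive,v0) N0.N2=(alive,v0) N0.N3=(alive,v0) | N3.N0=(alive,v0) N3.N1=(alive,v0) N3.N2=(alive,v0) N3.N3=(alive,v0)
Op 4: gossip N3<->N1 -> N3.N0=(alive,v0) N3.N1=(alive,v0) N3.N2=(alive,v0) N3.N3=(alive,v0) | N1.N0=(alive,v0) N1.N1=(alive,v0) N1.N2=(alive,v0) N1.N3=(alive,v0)
Op 5: gossip N2<->N1 -> N2.N0=(alive,v0) N2.N1=(alive,v0) N2.N2=(alive,v0) N2.N3=(alive,v0) | N1.N0=(alive,v0) N1.N1=(alive,v0) N1.N2=(alive,v0) N1.N3=(alive,v0)
Op 6: N2 marks N2=dead -> (dead,v1)
Op 7: N1 marks N0=suspect -> (suspect,v1)
Op 8: gossip N3<->N1 -> N3.N0=(suspect,v1) N3.N1=(alive,v0) N3.N2=(alive,v0) N3.N3=(alive,v0) | N1.N0=(suspect,v1) N1.N1=(alive,v0) N1.N2=(alive,v0) N1.N3=(alive,v0)
Op 9: N1 marks N0=suspect -> (suspect,v2)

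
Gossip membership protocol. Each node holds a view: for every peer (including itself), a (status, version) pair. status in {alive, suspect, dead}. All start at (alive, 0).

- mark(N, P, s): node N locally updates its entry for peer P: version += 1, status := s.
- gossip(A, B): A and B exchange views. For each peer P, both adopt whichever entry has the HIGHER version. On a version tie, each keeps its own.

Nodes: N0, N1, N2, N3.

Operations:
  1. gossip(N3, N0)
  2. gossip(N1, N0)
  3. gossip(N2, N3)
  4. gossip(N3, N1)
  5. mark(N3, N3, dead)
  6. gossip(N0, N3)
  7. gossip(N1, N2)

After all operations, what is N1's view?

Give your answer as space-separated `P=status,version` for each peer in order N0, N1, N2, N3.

Op 1: gossip N3<->N0 -> N3.N0=(alive,v0) N3.N1=(alive,v0) N3.N2=(alive,v0) N3.N3=(alive,v0) | N0.N0=(alive,v0) N0.N1=(alive,v0) N0.N2=(alive,v0) N0.N3=(alive,v0)
Op 2: gossip N1<->N0 -> N1.N0=(alive,v0) N1.N1=(alive,v0) N1.N2=(alive,v0) N1.N3=(alive,v0) | N0.N0=(alive,v0) N0.N1=(alive,v0) N0.N2=(alive,v0) N0.N3=(alive,v0)
Op 3: gossip N2<->N3 -> N2.N0=(alive,v0) N2.N1=(alive,v0) N2.N2=(alive,v0) N2.N3=(alive,v0) | N3.N0=(alive,v0) N3.N1=(alive,v0) N3.N2=(alive,v0) N3.N3=(alive,v0)
Op 4: gossip N3<->N1 -> N3.N0=(alive,v0) N3.N1=(alive,v0) N3.N2=(alive,v0) N3.N3=(alive,v0) | N1.N0=(alive,v0) N1.N1=(alive,v0) N1.N2=(alive,v0) N1.N3=(alive,v0)
Op 5: N3 marks N3=dead -> (dead,v1)
Op 6: gossip N0<->N3 -> N0.N0=(alive,v0) N0.N1=(alive,v0) N0.N2=(alive,v0) N0.N3=(dead,v1) | N3.N0=(alive,v0) N3.N1=(alive,v0) N3.N2=(alive,v0) N3.N3=(dead,v1)
Op 7: gossip N1<->N2 -> N1.N0=(alive,v0) N1.N1=(alive,v0) N1.N2=(alive,v0) N1.N3=(alive,v0) | N2.N0=(alive,v0) N2.N1=(alive,v0) N2.N2=(alive,v0) N2.N3=(alive,v0)

Answer: N0=alive,0 N1=alive,0 N2=alive,0 N3=alive,0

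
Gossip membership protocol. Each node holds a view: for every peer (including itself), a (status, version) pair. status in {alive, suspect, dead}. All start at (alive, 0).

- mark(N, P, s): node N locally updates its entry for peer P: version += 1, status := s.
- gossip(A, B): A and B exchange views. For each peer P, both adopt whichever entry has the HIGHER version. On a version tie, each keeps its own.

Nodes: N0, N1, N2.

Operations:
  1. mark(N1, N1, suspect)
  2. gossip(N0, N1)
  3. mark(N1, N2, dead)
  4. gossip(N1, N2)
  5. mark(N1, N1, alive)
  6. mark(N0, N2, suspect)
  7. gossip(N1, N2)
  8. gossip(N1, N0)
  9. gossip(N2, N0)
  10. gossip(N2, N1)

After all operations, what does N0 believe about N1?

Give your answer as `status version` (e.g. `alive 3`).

Answer: alive 2

Derivation:
Op 1: N1 marks N1=suspect -> (suspect,v1)
Op 2: gossip N0<->N1 -> N0.N0=(alive,v0) N0.N1=(suspect,v1) N0.N2=(alive,v0) | N1.N0=(alive,v0) N1.N1=(suspect,v1) N1.N2=(alive,v0)
Op 3: N1 marks N2=dead -> (dead,v1)
Op 4: gossip N1<->N2 -> N1.N0=(alive,v0) N1.N1=(suspect,v1) N1.N2=(dead,v1) | N2.N0=(alive,v0) N2.N1=(suspect,v1) N2.N2=(dead,v1)
Op 5: N1 marks N1=alive -> (alive,v2)
Op 6: N0 marks N2=suspect -> (suspect,v1)
Op 7: gossip N1<->N2 -> N1.N0=(alive,v0) N1.N1=(alive,v2) N1.N2=(dead,v1) | N2.N0=(alive,v0) N2.N1=(alive,v2) N2.N2=(dead,v1)
Op 8: gossip N1<->N0 -> N1.N0=(alive,v0) N1.N1=(alive,v2) N1.N2=(dead,v1) | N0.N0=(alive,v0) N0.N1=(alive,v2) N0.N2=(suspect,v1)
Op 9: gossip N2<->N0 -> N2.N0=(alive,v0) N2.N1=(alive,v2) N2.N2=(dead,v1) | N0.N0=(alive,v0) N0.N1=(alive,v2) N0.N2=(suspect,v1)
Op 10: gossip N2<->N1 -> N2.N0=(alive,v0) N2.N1=(alive,v2) N2.N2=(dead,v1) | N1.N0=(alive,v0) N1.N1=(alive,v2) N1.N2=(dead,v1)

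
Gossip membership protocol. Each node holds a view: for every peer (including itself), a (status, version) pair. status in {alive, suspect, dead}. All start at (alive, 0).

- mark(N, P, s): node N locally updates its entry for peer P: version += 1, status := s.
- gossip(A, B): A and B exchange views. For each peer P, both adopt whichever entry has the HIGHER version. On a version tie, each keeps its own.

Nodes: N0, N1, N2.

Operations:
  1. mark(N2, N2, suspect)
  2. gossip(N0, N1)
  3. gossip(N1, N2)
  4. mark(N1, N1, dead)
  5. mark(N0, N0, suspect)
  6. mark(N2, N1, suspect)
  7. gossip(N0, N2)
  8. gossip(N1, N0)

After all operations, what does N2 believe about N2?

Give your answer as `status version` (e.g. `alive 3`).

Answer: suspect 1

Derivation:
Op 1: N2 marks N2=suspect -> (suspect,v1)
Op 2: gossip N0<->N1 -> N0.N0=(alive,v0) N0.N1=(alive,v0) N0.N2=(alive,v0) | N1.N0=(alive,v0) N1.N1=(alive,v0) N1.N2=(alive,v0)
Op 3: gossip N1<->N2 -> N1.N0=(alive,v0) N1.N1=(alive,v0) N1.N2=(suspect,v1) | N2.N0=(alive,v0) N2.N1=(alive,v0) N2.N2=(suspect,v1)
Op 4: N1 marks N1=dead -> (dead,v1)
Op 5: N0 marks N0=suspect -> (suspect,v1)
Op 6: N2 marks N1=suspect -> (suspect,v1)
Op 7: gossip N0<->N2 -> N0.N0=(suspect,v1) N0.N1=(suspect,v1) N0.N2=(suspect,v1) | N2.N0=(suspect,v1) N2.N1=(suspect,v1) N2.N2=(suspect,v1)
Op 8: gossip N1<->N0 -> N1.N0=(suspect,v1) N1.N1=(dead,v1) N1.N2=(suspect,v1) | N0.N0=(suspect,v1) N0.N1=(suspect,v1) N0.N2=(suspect,v1)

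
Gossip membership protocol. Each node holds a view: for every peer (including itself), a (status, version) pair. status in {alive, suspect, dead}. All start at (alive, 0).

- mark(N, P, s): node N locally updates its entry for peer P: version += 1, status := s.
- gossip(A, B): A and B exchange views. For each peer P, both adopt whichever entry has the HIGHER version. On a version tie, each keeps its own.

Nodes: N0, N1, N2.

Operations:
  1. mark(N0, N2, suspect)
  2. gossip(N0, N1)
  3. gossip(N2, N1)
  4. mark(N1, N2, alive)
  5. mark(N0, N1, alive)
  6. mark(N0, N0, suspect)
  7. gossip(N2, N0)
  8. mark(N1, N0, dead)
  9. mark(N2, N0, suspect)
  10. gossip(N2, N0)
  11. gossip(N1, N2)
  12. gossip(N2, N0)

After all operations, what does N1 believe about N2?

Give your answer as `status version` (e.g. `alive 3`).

Answer: alive 2

Derivation:
Op 1: N0 marks N2=suspect -> (suspect,v1)
Op 2: gossip N0<->N1 -> N0.N0=(alive,v0) N0.N1=(alive,v0) N0.N2=(suspect,v1) | N1.N0=(alive,v0) N1.N1=(alive,v0) N1.N2=(suspect,v1)
Op 3: gossip N2<->N1 -> N2.N0=(alive,v0) N2.N1=(alive,v0) N2.N2=(suspect,v1) | N1.N0=(alive,v0) N1.N1=(alive,v0) N1.N2=(suspect,v1)
Op 4: N1 marks N2=alive -> (alive,v2)
Op 5: N0 marks N1=alive -> (alive,v1)
Op 6: N0 marks N0=suspect -> (suspect,v1)
Op 7: gossip N2<->N0 -> N2.N0=(suspect,v1) N2.N1=(alive,v1) N2.N2=(suspect,v1) | N0.N0=(suspect,v1) N0.N1=(alive,v1) N0.N2=(suspect,v1)
Op 8: N1 marks N0=dead -> (dead,v1)
Op 9: N2 marks N0=suspect -> (suspect,v2)
Op 10: gossip N2<->N0 -> N2.N0=(suspect,v2) N2.N1=(alive,v1) N2.N2=(suspect,v1) | N0.N0=(suspect,v2) N0.N1=(alive,v1) N0.N2=(suspect,v1)
Op 11: gossip N1<->N2 -> N1.N0=(suspect,v2) N1.N1=(alive,v1) N1.N2=(alive,v2) | N2.N0=(suspect,v2) N2.N1=(alive,v1) N2.N2=(alive,v2)
Op 12: gossip N2<->N0 -> N2.N0=(suspect,v2) N2.N1=(alive,v1) N2.N2=(alive,v2) | N0.N0=(suspect,v2) N0.N1=(alive,v1) N0.N2=(alive,v2)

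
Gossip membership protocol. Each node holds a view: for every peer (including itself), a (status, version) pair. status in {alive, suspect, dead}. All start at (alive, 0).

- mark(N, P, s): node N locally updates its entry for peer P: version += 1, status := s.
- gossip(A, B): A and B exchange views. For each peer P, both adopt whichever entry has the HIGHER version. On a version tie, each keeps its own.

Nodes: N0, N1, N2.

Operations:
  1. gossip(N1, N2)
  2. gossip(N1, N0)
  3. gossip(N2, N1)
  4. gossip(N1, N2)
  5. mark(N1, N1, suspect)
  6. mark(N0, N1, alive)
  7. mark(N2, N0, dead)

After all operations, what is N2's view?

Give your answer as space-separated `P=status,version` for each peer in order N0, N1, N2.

Op 1: gossip N1<->N2 -> N1.N0=(alive,v0) N1.N1=(alive,v0) N1.N2=(alive,v0) | N2.N0=(alive,v0) N2.N1=(alive,v0) N2.N2=(alive,v0)
Op 2: gossip N1<->N0 -> N1.N0=(alive,v0) N1.N1=(alive,v0) N1.N2=(alive,v0) | N0.N0=(alive,v0) N0.N1=(alive,v0) N0.N2=(alive,v0)
Op 3: gossip N2<->N1 -> N2.N0=(alive,v0) N2.N1=(alive,v0) N2.N2=(alive,v0) | N1.N0=(alive,v0) N1.N1=(alive,v0) N1.N2=(alive,v0)
Op 4: gossip N1<->N2 -> N1.N0=(alive,v0) N1.N1=(alive,v0) N1.N2=(alive,v0) | N2.N0=(alive,v0) N2.N1=(alive,v0) N2.N2=(alive,v0)
Op 5: N1 marks N1=suspect -> (suspect,v1)
Op 6: N0 marks N1=alive -> (alive,v1)
Op 7: N2 marks N0=dead -> (dead,v1)

Answer: N0=dead,1 N1=alive,0 N2=alive,0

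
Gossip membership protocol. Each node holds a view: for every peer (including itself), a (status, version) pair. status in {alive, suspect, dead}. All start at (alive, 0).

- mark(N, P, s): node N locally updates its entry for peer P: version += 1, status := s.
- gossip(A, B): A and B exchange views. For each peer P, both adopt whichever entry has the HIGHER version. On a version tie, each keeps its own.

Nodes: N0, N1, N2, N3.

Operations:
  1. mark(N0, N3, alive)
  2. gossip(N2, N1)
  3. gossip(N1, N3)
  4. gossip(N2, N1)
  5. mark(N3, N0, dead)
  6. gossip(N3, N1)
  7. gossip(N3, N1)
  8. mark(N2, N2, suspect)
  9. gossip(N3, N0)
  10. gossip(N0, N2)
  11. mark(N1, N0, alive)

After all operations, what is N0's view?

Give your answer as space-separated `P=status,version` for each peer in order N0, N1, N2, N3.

Op 1: N0 marks N3=alive -> (alive,v1)
Op 2: gossip N2<->N1 -> N2.N0=(alive,v0) N2.N1=(alive,v0) N2.N2=(alive,v0) N2.N3=(alive,v0) | N1.N0=(alive,v0) N1.N1=(alive,v0) N1.N2=(alive,v0) N1.N3=(alive,v0)
Op 3: gossip N1<->N3 -> N1.N0=(alive,v0) N1.N1=(alive,v0) N1.N2=(alive,v0) N1.N3=(alive,v0) | N3.N0=(alive,v0) N3.N1=(alive,v0) N3.N2=(alive,v0) N3.N3=(alive,v0)
Op 4: gossip N2<->N1 -> N2.N0=(alive,v0) N2.N1=(alive,v0) N2.N2=(alive,v0) N2.N3=(alive,v0) | N1.N0=(alive,v0) N1.N1=(alive,v0) N1.N2=(alive,v0) N1.N3=(alive,v0)
Op 5: N3 marks N0=dead -> (dead,v1)
Op 6: gossip N3<->N1 -> N3.N0=(dead,v1) N3.N1=(alive,v0) N3.N2=(alive,v0) N3.N3=(alive,v0) | N1.N0=(dead,v1) N1.N1=(alive,v0) N1.N2=(alive,v0) N1.N3=(alive,v0)
Op 7: gossip N3<->N1 -> N3.N0=(dead,v1) N3.N1=(alive,v0) N3.N2=(alive,v0) N3.N3=(alive,v0) | N1.N0=(dead,v1) N1.N1=(alive,v0) N1.N2=(alive,v0) N1.N3=(alive,v0)
Op 8: N2 marks N2=suspect -> (suspect,v1)
Op 9: gossip N3<->N0 -> N3.N0=(dead,v1) N3.N1=(alive,v0) N3.N2=(alive,v0) N3.N3=(alive,v1) | N0.N0=(dead,v1) N0.N1=(alive,v0) N0.N2=(alive,v0) N0.N3=(alive,v1)
Op 10: gossip N0<->N2 -> N0.N0=(dead,v1) N0.N1=(alive,v0) N0.N2=(suspect,v1) N0.N3=(alive,v1) | N2.N0=(dead,v1) N2.N1=(alive,v0) N2.N2=(suspect,v1) N2.N3=(alive,v1)
Op 11: N1 marks N0=alive -> (alive,v2)

Answer: N0=dead,1 N1=alive,0 N2=suspect,1 N3=alive,1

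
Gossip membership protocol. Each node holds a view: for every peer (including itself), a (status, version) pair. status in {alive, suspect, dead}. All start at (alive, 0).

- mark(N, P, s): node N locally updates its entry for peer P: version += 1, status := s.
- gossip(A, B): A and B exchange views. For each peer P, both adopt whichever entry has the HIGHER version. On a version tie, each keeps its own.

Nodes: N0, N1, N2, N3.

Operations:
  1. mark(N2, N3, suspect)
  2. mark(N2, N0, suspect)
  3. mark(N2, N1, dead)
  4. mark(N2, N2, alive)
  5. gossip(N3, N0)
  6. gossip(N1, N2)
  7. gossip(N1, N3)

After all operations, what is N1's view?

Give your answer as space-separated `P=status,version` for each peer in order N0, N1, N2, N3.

Answer: N0=suspect,1 N1=dead,1 N2=alive,1 N3=suspect,1

Derivation:
Op 1: N2 marks N3=suspect -> (suspect,v1)
Op 2: N2 marks N0=suspect -> (suspect,v1)
Op 3: N2 marks N1=dead -> (dead,v1)
Op 4: N2 marks N2=alive -> (alive,v1)
Op 5: gossip N3<->N0 -> N3.N0=(alive,v0) N3.N1=(alive,v0) N3.N2=(alive,v0) N3.N3=(alive,v0) | N0.N0=(alive,v0) N0.N1=(alive,v0) N0.N2=(alive,v0) N0.N3=(alive,v0)
Op 6: gossip N1<->N2 -> N1.N0=(suspect,v1) N1.N1=(dead,v1) N1.N2=(alive,v1) N1.N3=(suspect,v1) | N2.N0=(suspect,v1) N2.N1=(dead,v1) N2.N2=(alive,v1) N2.N3=(suspect,v1)
Op 7: gossip N1<->N3 -> N1.N0=(suspect,v1) N1.N1=(dead,v1) N1.N2=(alive,v1) N1.N3=(suspect,v1) | N3.N0=(suspect,v1) N3.N1=(dead,v1) N3.N2=(alive,v1) N3.N3=(suspect,v1)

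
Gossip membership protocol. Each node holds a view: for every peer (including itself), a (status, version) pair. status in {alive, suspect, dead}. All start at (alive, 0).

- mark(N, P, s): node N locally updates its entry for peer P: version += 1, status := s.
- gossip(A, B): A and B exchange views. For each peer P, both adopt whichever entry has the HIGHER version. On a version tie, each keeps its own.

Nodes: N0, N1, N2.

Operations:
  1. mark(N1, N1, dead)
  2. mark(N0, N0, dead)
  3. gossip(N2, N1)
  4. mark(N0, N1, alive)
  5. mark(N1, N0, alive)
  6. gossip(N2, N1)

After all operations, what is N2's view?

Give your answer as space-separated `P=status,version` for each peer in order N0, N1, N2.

Answer: N0=alive,1 N1=dead,1 N2=alive,0

Derivation:
Op 1: N1 marks N1=dead -> (dead,v1)
Op 2: N0 marks N0=dead -> (dead,v1)
Op 3: gossip N2<->N1 -> N2.N0=(alive,v0) N2.N1=(dead,v1) N2.N2=(alive,v0) | N1.N0=(alive,v0) N1.N1=(dead,v1) N1.N2=(alive,v0)
Op 4: N0 marks N1=alive -> (alive,v1)
Op 5: N1 marks N0=alive -> (alive,v1)
Op 6: gossip N2<->N1 -> N2.N0=(alive,v1) N2.N1=(dead,v1) N2.N2=(alive,v0) | N1.N0=(alive,v1) N1.N1=(dead,v1) N1.N2=(alive,v0)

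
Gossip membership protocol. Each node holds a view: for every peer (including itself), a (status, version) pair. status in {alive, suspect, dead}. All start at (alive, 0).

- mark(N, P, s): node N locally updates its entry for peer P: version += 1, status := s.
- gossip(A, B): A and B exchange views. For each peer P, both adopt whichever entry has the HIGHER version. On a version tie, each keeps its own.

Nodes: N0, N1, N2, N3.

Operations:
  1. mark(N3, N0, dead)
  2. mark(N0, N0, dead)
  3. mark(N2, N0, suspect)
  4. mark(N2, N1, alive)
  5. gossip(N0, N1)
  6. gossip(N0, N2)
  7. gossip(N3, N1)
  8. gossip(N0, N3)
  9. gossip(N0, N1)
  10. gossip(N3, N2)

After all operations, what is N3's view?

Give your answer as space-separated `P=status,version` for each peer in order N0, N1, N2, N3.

Answer: N0=dead,1 N1=alive,1 N2=alive,0 N3=alive,0

Derivation:
Op 1: N3 marks N0=dead -> (dead,v1)
Op 2: N0 marks N0=dead -> (dead,v1)
Op 3: N2 marks N0=suspect -> (suspect,v1)
Op 4: N2 marks N1=alive -> (alive,v1)
Op 5: gossip N0<->N1 -> N0.N0=(dead,v1) N0.N1=(alive,v0) N0.N2=(alive,v0) N0.N3=(alive,v0) | N1.N0=(dead,v1) N1.N1=(alive,v0) N1.N2=(alive,v0) N1.N3=(alive,v0)
Op 6: gossip N0<->N2 -> N0.N0=(dead,v1) N0.N1=(alive,v1) N0.N2=(alive,v0) N0.N3=(alive,v0) | N2.N0=(suspect,v1) N2.N1=(alive,v1) N2.N2=(alive,v0) N2.N3=(alive,v0)
Op 7: gossip N3<->N1 -> N3.N0=(dead,v1) N3.N1=(alive,v0) N3.N2=(alive,v0) N3.N3=(alive,v0) | N1.N0=(dead,v1) N1.N1=(alive,v0) N1.N2=(alive,v0) N1.N3=(alive,v0)
Op 8: gossip N0<->N3 -> N0.N0=(dead,v1) N0.N1=(alive,v1) N0.N2=(alive,v0) N0.N3=(alive,v0) | N3.N0=(dead,v1) N3.N1=(alive,v1) N3.N2=(alive,v0) N3.N3=(alive,v0)
Op 9: gossip N0<->N1 -> N0.N0=(dead,v1) N0.N1=(alive,v1) N0.N2=(alive,v0) N0.N3=(alive,v0) | N1.N0=(dead,v1) N1.N1=(alive,v1) N1.N2=(alive,v0) N1.N3=(alive,v0)
Op 10: gossip N3<->N2 -> N3.N0=(dead,v1) N3.N1=(alive,v1) N3.N2=(alive,v0) N3.N3=(alive,v0) | N2.N0=(suspect,v1) N2.N1=(alive,v1) N2.N2=(alive,v0) N2.N3=(alive,v0)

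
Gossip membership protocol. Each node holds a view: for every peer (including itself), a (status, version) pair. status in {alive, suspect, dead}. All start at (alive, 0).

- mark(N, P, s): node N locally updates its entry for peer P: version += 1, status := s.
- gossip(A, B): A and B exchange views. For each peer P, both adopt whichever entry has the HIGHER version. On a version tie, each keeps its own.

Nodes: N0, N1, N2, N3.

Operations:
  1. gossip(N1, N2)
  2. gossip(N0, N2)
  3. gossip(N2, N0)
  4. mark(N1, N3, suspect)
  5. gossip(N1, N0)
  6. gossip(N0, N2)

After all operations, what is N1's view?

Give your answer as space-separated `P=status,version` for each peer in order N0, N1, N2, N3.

Answer: N0=alive,0 N1=alive,0 N2=alive,0 N3=suspect,1

Derivation:
Op 1: gossip N1<->N2 -> N1.N0=(alive,v0) N1.N1=(alive,v0) N1.N2=(alive,v0) N1.N3=(alive,v0) | N2.N0=(alive,v0) N2.N1=(alive,v0) N2.N2=(alive,v0) N2.N3=(alive,v0)
Op 2: gossip N0<->N2 -> N0.N0=(alive,v0) N0.N1=(alive,v0) N0.N2=(alive,v0) N0.N3=(alive,v0) | N2.N0=(alive,v0) N2.N1=(alive,v0) N2.N2=(alive,v0) N2.N3=(alive,v0)
Op 3: gossip N2<->N0 -> N2.N0=(alive,v0) N2.N1=(alive,v0) N2.N2=(alive,v0) N2.N3=(alive,v0) | N0.N0=(alive,v0) N0.N1=(alive,v0) N0.N2=(alive,v0) N0.N3=(alive,v0)
Op 4: N1 marks N3=suspect -> (suspect,v1)
Op 5: gossip N1<->N0 -> N1.N0=(alive,v0) N1.N1=(alive,v0) N1.N2=(alive,v0) N1.N3=(suspect,v1) | N0.N0=(alive,v0) N0.N1=(alive,v0) N0.N2=(alive,v0) N0.N3=(suspect,v1)
Op 6: gossip N0<->N2 -> N0.N0=(alive,v0) N0.N1=(alive,v0) N0.N2=(alive,v0) N0.N3=(suspect,v1) | N2.N0=(alive,v0) N2.N1=(alive,v0) N2.N2=(alive,v0) N2.N3=(suspect,v1)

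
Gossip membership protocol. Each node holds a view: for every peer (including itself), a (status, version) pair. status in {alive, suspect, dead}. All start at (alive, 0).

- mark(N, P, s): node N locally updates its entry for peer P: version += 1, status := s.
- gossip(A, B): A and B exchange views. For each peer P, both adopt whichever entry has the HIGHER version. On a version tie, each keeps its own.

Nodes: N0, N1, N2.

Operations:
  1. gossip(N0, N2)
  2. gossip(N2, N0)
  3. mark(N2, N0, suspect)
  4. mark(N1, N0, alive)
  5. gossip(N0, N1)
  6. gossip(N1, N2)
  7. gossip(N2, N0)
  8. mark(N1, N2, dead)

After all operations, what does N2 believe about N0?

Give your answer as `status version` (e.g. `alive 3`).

Op 1: gossip N0<->N2 -> N0.N0=(alive,v0) N0.N1=(alive,v0) N0.N2=(alive,v0) | N2.N0=(alive,v0) N2.N1=(alive,v0) N2.N2=(alive,v0)
Op 2: gossip N2<->N0 -> N2.N0=(alive,v0) N2.N1=(alive,v0) N2.N2=(alive,v0) | N0.N0=(alive,v0) N0.N1=(alive,v0) N0.N2=(alive,v0)
Op 3: N2 marks N0=suspect -> (suspect,v1)
Op 4: N1 marks N0=alive -> (alive,v1)
Op 5: gossip N0<->N1 -> N0.N0=(alive,v1) N0.N1=(alive,v0) N0.N2=(alive,v0) | N1.N0=(alive,v1) N1.N1=(alive,v0) N1.N2=(alive,v0)
Op 6: gossip N1<->N2 -> N1.N0=(alive,v1) N1.N1=(alive,v0) N1.N2=(alive,v0) | N2.N0=(suspect,v1) N2.N1=(alive,v0) N2.N2=(alive,v0)
Op 7: gossip N2<->N0 -> N2.N0=(suspect,v1) N2.N1=(alive,v0) N2.N2=(alive,v0) | N0.N0=(alive,v1) N0.N1=(alive,v0) N0.N2=(alive,v0)
Op 8: N1 marks N2=dead -> (dead,v1)

Answer: suspect 1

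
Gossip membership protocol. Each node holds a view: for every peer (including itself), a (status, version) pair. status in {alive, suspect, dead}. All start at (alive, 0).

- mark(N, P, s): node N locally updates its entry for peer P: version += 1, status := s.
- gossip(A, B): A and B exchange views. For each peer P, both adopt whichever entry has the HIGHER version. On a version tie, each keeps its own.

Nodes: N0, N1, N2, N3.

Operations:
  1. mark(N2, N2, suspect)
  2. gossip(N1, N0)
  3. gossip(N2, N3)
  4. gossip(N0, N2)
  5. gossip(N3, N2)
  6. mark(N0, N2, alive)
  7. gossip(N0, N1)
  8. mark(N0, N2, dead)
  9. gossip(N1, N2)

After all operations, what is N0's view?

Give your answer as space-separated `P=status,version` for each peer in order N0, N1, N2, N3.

Answer: N0=alive,0 N1=alive,0 N2=dead,3 N3=alive,0

Derivation:
Op 1: N2 marks N2=suspect -> (suspect,v1)
Op 2: gossip N1<->N0 -> N1.N0=(alive,v0) N1.N1=(alive,v0) N1.N2=(alive,v0) N1.N3=(alive,v0) | N0.N0=(alive,v0) N0.N1=(alive,v0) N0.N2=(alive,v0) N0.N3=(alive,v0)
Op 3: gossip N2<->N3 -> N2.N0=(alive,v0) N2.N1=(alive,v0) N2.N2=(suspect,v1) N2.N3=(alive,v0) | N3.N0=(alive,v0) N3.N1=(alive,v0) N3.N2=(suspect,v1) N3.N3=(alive,v0)
Op 4: gossip N0<->N2 -> N0.N0=(alive,v0) N0.N1=(alive,v0) N0.N2=(suspect,v1) N0.N3=(alive,v0) | N2.N0=(alive,v0) N2.N1=(alive,v0) N2.N2=(suspect,v1) N2.N3=(alive,v0)
Op 5: gossip N3<->N2 -> N3.N0=(alive,v0) N3.N1=(alive,v0) N3.N2=(suspect,v1) N3.N3=(alive,v0) | N2.N0=(alive,v0) N2.N1=(alive,v0) N2.N2=(suspect,v1) N2.N3=(alive,v0)
Op 6: N0 marks N2=alive -> (alive,v2)
Op 7: gossip N0<->N1 -> N0.N0=(alive,v0) N0.N1=(alive,v0) N0.N2=(alive,v2) N0.N3=(alive,v0) | N1.N0=(alive,v0) N1.N1=(alive,v0) N1.N2=(alive,v2) N1.N3=(alive,v0)
Op 8: N0 marks N2=dead -> (dead,v3)
Op 9: gossip N1<->N2 -> N1.N0=(alive,v0) N1.N1=(alive,v0) N1.N2=(alive,v2) N1.N3=(alive,v0) | N2.N0=(alive,v0) N2.N1=(alive,v0) N2.N2=(alive,v2) N2.N3=(alive,v0)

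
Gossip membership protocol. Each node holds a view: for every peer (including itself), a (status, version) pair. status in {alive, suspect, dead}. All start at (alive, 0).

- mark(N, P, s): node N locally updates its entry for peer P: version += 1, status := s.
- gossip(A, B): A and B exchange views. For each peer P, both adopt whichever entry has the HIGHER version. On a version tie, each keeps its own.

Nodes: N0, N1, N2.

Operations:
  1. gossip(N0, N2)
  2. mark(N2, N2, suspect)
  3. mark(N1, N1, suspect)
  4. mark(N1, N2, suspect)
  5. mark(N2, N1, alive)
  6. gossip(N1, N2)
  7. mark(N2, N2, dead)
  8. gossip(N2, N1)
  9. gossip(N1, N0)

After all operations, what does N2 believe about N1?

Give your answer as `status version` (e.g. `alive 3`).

Answer: alive 1

Derivation:
Op 1: gossip N0<->N2 -> N0.N0=(alive,v0) N0.N1=(alive,v0) N0.N2=(alive,v0) | N2.N0=(alive,v0) N2.N1=(alive,v0) N2.N2=(alive,v0)
Op 2: N2 marks N2=suspect -> (suspect,v1)
Op 3: N1 marks N1=suspect -> (suspect,v1)
Op 4: N1 marks N2=suspect -> (suspect,v1)
Op 5: N2 marks N1=alive -> (alive,v1)
Op 6: gossip N1<->N2 -> N1.N0=(alive,v0) N1.N1=(suspect,v1) N1.N2=(suspect,v1) | N2.N0=(alive,v0) N2.N1=(alive,v1) N2.N2=(suspect,v1)
Op 7: N2 marks N2=dead -> (dead,v2)
Op 8: gossip N2<->N1 -> N2.N0=(alive,v0) N2.N1=(alive,v1) N2.N2=(dead,v2) | N1.N0=(alive,v0) N1.N1=(suspect,v1) N1.N2=(dead,v2)
Op 9: gossip N1<->N0 -> N1.N0=(alive,v0) N1.N1=(suspect,v1) N1.N2=(dead,v2) | N0.N0=(alive,v0) N0.N1=(suspect,v1) N0.N2=(dead,v2)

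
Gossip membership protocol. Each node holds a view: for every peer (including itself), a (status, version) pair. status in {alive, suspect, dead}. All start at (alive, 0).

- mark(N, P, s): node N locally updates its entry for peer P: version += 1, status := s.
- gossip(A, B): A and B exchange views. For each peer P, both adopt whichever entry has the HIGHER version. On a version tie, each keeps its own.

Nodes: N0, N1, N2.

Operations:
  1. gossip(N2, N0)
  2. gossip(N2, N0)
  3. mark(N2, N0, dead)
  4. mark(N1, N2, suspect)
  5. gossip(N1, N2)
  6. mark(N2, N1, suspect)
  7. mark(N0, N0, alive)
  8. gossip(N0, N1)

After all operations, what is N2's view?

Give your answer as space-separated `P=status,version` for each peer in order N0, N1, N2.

Answer: N0=dead,1 N1=suspect,1 N2=suspect,1

Derivation:
Op 1: gossip N2<->N0 -> N2.N0=(alive,v0) N2.N1=(alive,v0) N2.N2=(alive,v0) | N0.N0=(alive,v0) N0.N1=(alive,v0) N0.N2=(alive,v0)
Op 2: gossip N2<->N0 -> N2.N0=(alive,v0) N2.N1=(alive,v0) N2.N2=(alive,v0) | N0.N0=(alive,v0) N0.N1=(alive,v0) N0.N2=(alive,v0)
Op 3: N2 marks N0=dead -> (dead,v1)
Op 4: N1 marks N2=suspect -> (suspect,v1)
Op 5: gossip N1<->N2 -> N1.N0=(dead,v1) N1.N1=(alive,v0) N1.N2=(suspect,v1) | N2.N0=(dead,v1) N2.N1=(alive,v0) N2.N2=(suspect,v1)
Op 6: N2 marks N1=suspect -> (suspect,v1)
Op 7: N0 marks N0=alive -> (alive,v1)
Op 8: gossip N0<->N1 -> N0.N0=(alive,v1) N0.N1=(alive,v0) N0.N2=(suspect,v1) | N1.N0=(dead,v1) N1.N1=(alive,v0) N1.N2=(suspect,v1)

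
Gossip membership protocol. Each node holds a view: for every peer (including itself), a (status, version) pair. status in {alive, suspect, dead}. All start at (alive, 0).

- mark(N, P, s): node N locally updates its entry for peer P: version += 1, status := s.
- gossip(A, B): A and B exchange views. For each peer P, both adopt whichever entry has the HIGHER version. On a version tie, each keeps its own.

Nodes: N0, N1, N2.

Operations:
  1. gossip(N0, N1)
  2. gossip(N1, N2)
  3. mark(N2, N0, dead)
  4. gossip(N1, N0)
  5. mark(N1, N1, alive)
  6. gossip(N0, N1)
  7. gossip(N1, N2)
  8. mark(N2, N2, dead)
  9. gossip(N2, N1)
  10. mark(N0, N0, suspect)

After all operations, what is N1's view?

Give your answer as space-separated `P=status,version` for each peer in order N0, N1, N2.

Answer: N0=dead,1 N1=alive,1 N2=dead,1

Derivation:
Op 1: gossip N0<->N1 -> N0.N0=(alive,v0) N0.N1=(alive,v0) N0.N2=(alive,v0) | N1.N0=(alive,v0) N1.N1=(alive,v0) N1.N2=(alive,v0)
Op 2: gossip N1<->N2 -> N1.N0=(alive,v0) N1.N1=(alive,v0) N1.N2=(alive,v0) | N2.N0=(alive,v0) N2.N1=(alive,v0) N2.N2=(alive,v0)
Op 3: N2 marks N0=dead -> (dead,v1)
Op 4: gossip N1<->N0 -> N1.N0=(alive,v0) N1.N1=(alive,v0) N1.N2=(alive,v0) | N0.N0=(alive,v0) N0.N1=(alive,v0) N0.N2=(alive,v0)
Op 5: N1 marks N1=alive -> (alive,v1)
Op 6: gossip N0<->N1 -> N0.N0=(alive,v0) N0.N1=(alive,v1) N0.N2=(alive,v0) | N1.N0=(alive,v0) N1.N1=(alive,v1) N1.N2=(alive,v0)
Op 7: gossip N1<->N2 -> N1.N0=(dead,v1) N1.N1=(alive,v1) N1.N2=(alive,v0) | N2.N0=(dead,v1) N2.N1=(alive,v1) N2.N2=(alive,v0)
Op 8: N2 marks N2=dead -> (dead,v1)
Op 9: gossip N2<->N1 -> N2.N0=(dead,v1) N2.N1=(alive,v1) N2.N2=(dead,v1) | N1.N0=(dead,v1) N1.N1=(alive,v1) N1.N2=(dead,v1)
Op 10: N0 marks N0=suspect -> (suspect,v1)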